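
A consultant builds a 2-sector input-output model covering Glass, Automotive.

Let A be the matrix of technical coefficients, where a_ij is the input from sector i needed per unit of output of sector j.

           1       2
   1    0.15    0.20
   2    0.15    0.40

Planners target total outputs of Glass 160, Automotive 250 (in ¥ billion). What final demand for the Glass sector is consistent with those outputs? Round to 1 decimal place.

d_1 = 86.0

I − A =
  [   0.85    -0.20]
  [  -0.15     0.60]
d = (I − A) x:
  d_1 = (+0.85)·160 + (-0.20)·250 = 86.0
  d_2 = (-0.15)·160 + (+0.60)·250 = 126.0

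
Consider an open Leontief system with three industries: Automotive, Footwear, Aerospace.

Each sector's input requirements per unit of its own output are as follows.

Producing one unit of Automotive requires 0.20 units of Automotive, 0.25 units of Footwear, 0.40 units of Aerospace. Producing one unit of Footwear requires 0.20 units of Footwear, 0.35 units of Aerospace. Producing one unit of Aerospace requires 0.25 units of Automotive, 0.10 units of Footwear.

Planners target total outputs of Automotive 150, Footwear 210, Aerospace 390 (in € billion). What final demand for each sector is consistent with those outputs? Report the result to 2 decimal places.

d_1 = 22.50, d_2 = 91.50, d_3 = 256.50

I − A =
  [   0.80     0.00    -0.25]
  [  -0.25     0.80    -0.10]
  [  -0.40    -0.35     1.00]
d = (I − A) x:
  d_1 = (+0.80)·150 + (+0.00)·210 + (-0.25)·390 = 22.50
  d_2 = (-0.25)·150 + (+0.80)·210 + (-0.10)·390 = 91.50
  d_3 = (-0.40)·150 + (-0.35)·210 + (+1.00)·390 = 256.50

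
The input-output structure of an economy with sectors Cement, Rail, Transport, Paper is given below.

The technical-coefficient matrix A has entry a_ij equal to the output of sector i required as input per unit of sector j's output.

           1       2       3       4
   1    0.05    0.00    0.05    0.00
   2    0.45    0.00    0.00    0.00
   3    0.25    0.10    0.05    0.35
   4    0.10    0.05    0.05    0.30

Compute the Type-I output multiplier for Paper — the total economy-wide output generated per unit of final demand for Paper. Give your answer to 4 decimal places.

I − A =
  [   0.95     0.00    -0.05     0.00]
  [  -0.45     1.00     0.00     0.00]
  [  -0.25    -0.10     0.95    -0.35]
  [  -0.10    -0.05    -0.05     0.70]
Compute the cofactors C_ij = (−1)^(i+j)·(3×3 minor ij) of I−A; the adjugate is their transpose:
adj(I−A) = Cᵀ =
  [ 0.647500   0.004375   0.035000   0.017500]
  [ 0.291375   0.604625   0.015750   0.007875]
  [ 0.249375   0.083125   0.665000   0.332500]
  [ 0.131125   0.049750   0.053625   0.887750]
det(I−A) = Σ_j (I−A)_1j·C_1j = (0.95)(0.647500) + (0.00)(0.291375) + (-0.05)(0.249375) + (0.00)(0.131125) = 0.60265625
(I − A)⁻¹ = adj(I−A) / det(I−A) ≈
  [   1.07441     0.00726     0.05808     0.02904]
  [   0.48348     1.00327     0.02613     0.01307]
  [   0.41379     0.13793     1.10345     0.55172]
  [   0.21758     0.08255     0.08898     1.47306]
The output multiplier for sector j is the column-j sum of the Leontief inverse (I − A)⁻¹ = adj(I−A) / det(I−A).
Column 4 of adj(I−A): (0.017500, 0.007875, 0.332500, 0.887750); det(I−A) = 0.60265625.
m_4 = (0.017500 + 0.007875 + 0.332500 + 0.887750) / 0.60265625 = 1.245625 / 0.60265625 ≈ 2.0669.

m_4 = 2.0669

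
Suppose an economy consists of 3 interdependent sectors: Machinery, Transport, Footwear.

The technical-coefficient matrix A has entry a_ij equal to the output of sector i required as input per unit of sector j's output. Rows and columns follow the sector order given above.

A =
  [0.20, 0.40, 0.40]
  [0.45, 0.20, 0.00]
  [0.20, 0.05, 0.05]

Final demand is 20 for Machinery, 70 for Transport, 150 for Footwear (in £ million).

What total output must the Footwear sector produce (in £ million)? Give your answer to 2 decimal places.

x_3 = 222.66

I − A =
  [   0.80    -0.40    -0.40]
  [  -0.45     0.80     0.00]
  [  -0.20    -0.05     0.95]
Cofactors of I−A, C_ij = (−1)^(i+j)·(minor ij) (rows/columns in the sector order above):
  C_11 = (0.80)(0.95) − (0.00)(-0.05) = 0.7600
  C_12 = −[(-0.45)(0.95) − (0.00)(-0.20)] = 0.4275
  C_13 = (-0.45)(-0.05) − (0.80)(-0.20) = 0.1825
  C_21 = −[(-0.40)(0.95) − (-0.40)(-0.05)] = 0.4000
  C_22 = (0.80)(0.95) − (-0.40)(-0.20) = 0.6800
  C_23 = −[(0.80)(-0.05) − (-0.40)(-0.20)] = 0.1200
  C_31 = (-0.40)(0.00) − (-0.40)(0.80) = 0.3200
  C_32 = −[(0.80)(0.00) − (-0.40)(-0.45)] = 0.1800
  C_33 = (0.80)(0.80) − (-0.40)(-0.45) = 0.4600
det(I−A) = Σ_j (I−A)_1j·C_1j = (0.80)(0.7600) + (-0.40)(0.4275) + (-0.40)(0.1825) = 0.3640
adj(I−A) = Cᵀ =
  [ 0.7600   0.4000   0.3200]
  [ 0.4275   0.6800   0.1800]
  [ 0.1825   0.1200   0.4600]
(I − A)⁻¹ = adj(I−A) / det(I−A) ≈
  [   2.0879     1.0989     0.8791]
  [   1.1745     1.8681     0.4945]
  [   0.5014     0.3297     1.2637]
x = (I − A)⁻¹ d = adj(I−A)·d / det(I−A), with det(I−A) = 0.3640:
  x_1 = (0.7600·20 + 0.4000·70 + 0.3200·150) / 0.3640 = 91.20 / 0.3640 ≈ 250.55
  x_2 = (0.4275·20 + 0.6800·70 + 0.1800·150) / 0.3640 = 83.15 / 0.3640 ≈ 228.43
  x_3 = (0.1825·20 + 0.1200·70 + 0.4600·150) / 0.3640 = 81.05 / 0.3640 ≈ 222.66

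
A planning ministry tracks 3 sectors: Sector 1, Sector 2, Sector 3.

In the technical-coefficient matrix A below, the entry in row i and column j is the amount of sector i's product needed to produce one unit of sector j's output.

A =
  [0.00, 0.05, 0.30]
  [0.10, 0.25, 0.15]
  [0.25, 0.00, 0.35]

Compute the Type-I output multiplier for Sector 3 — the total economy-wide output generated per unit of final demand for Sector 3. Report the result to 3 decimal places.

I − A =
  [   1.00    -0.05    -0.30]
  [  -0.10     0.75    -0.15]
  [  -0.25     0.00     0.65]
Cofactors of I−A, C_ij = (−1)^(i+j)·(minor ij) (rows/columns in the sector order above):
  C_11 = (0.75)(0.65) − (-0.15)(0.00) = 0.4875
  C_12 = −[(-0.10)(0.65) − (-0.15)(-0.25)] = 0.1025
  C_13 = (-0.10)(0.00) − (0.75)(-0.25) = 0.1875
  C_21 = −[(-0.05)(0.65) − (-0.30)(0.00)] = 0.0325
  C_22 = (1.00)(0.65) − (-0.30)(-0.25) = 0.5750
  C_23 = −[(1.00)(0.00) − (-0.05)(-0.25)] = 0.0125
  C_31 = (-0.05)(-0.15) − (-0.30)(0.75) = 0.2325
  C_32 = −[(1.00)(-0.15) − (-0.30)(-0.10)] = 0.1800
  C_33 = (1.00)(0.75) − (-0.05)(-0.10) = 0.7450
det(I−A) = Σ_j (I−A)_1j·C_1j = (1.00)(0.4875) + (-0.05)(0.1025) + (-0.30)(0.1875) = 0.426125
adj(I−A) = Cᵀ =
  [ 0.4875   0.0325   0.2325]
  [ 0.1025   0.5750   0.1800]
  [ 0.1875   0.0125   0.7450]
(I − A)⁻¹ = adj(I−A) / det(I−A) ≈
  [   1.1440     0.0763     0.5456]
  [   0.2405     1.3494     0.4224]
  [   0.4400     0.0293     1.7483]
The output multiplier for sector j is the column-j sum of the Leontief inverse (I − A)⁻¹ = adj(I−A) / det(I−A).
Column 3 of adj(I−A): (0.2325, 0.1800, 0.7450); det(I−A) = 0.426125.
m_3 = (0.2325 + 0.1800 + 0.7450) / 0.426125 = 1.1575 / 0.426125 ≈ 2.716.

m_3 = 2.716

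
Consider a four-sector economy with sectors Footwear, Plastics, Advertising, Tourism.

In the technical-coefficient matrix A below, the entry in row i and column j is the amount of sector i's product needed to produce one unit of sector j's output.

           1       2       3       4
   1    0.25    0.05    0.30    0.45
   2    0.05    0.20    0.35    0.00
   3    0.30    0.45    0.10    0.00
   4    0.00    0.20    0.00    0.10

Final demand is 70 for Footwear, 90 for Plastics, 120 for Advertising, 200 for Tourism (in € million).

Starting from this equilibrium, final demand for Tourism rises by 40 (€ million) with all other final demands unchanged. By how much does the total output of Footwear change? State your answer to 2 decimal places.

Δx_1 = 35.09

I − A =
  [   0.75    -0.05    -0.30    -0.45]
  [  -0.05     0.80    -0.35     0.00]
  [  -0.30    -0.45     0.90     0.00]
  [   0.00    -0.20     0.00     0.90]
Compute the cofactors C_ij = (−1)^(i+j)·(3×3 minor ij) of I−A; the adjugate is their transpose:
adj(I−A) = Cᵀ =
  [ 0.506250   0.243000   0.263250   0.253125]
  [ 0.135000   0.526500   0.249750   0.067500]
  [ 0.236250   0.344250   0.533250   0.118125]
  [ 0.030000   0.117000   0.055500   0.335625]
det(I−A) = Σ_j (I−A)_1j·C_1j = (0.75)(0.506250) + (-0.05)(0.135000) + (-0.30)(0.236250) + (-0.45)(0.030000) = 0.2885625
(I − A)⁻¹ = adj(I−A) / det(I−A) ≈
  [   1.7544     0.8421     0.9123     0.8772]
  [   0.4678     1.8246     0.8655     0.2339]
  [   0.8187     1.1930     1.8480     0.4094]
  [   0.1040     0.4055     0.1923     1.1631]
Δx = (I − A)⁻¹ Δd with Δd having +40 in the Tourism component and 0 elsewhere.
So Δx_1 = L_14 · (+40), where L_14 = adj(I−A)_14 / det(I−A) = 0.253125 / 0.2885625.
Δx_1 = 0.253125 × (+40) / 0.2885625 = 10.125 / 0.2885625 ≈ 35.09.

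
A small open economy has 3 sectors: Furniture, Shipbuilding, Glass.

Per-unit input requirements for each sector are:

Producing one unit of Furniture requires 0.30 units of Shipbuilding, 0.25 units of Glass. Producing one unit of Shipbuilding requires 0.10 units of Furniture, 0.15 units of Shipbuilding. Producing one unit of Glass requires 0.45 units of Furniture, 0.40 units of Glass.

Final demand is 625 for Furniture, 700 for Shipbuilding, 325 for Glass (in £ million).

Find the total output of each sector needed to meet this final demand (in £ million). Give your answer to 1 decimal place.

I − A =
  [   1.00    -0.10    -0.45]
  [  -0.30     0.85     0.00]
  [  -0.25     0.00     0.60]
Cofactors of I−A, C_ij = (−1)^(i+j)·(minor ij) (rows/columns in the sector order above):
  C_11 = (0.85)(0.60) − (0.00)(0.00) = 0.5100
  C_12 = −[(-0.30)(0.60) − (0.00)(-0.25)] = 0.1800
  C_13 = (-0.30)(0.00) − (0.85)(-0.25) = 0.2125
  C_21 = −[(-0.10)(0.60) − (-0.45)(0.00)] = 0.0600
  C_22 = (1.00)(0.60) − (-0.45)(-0.25) = 0.4875
  C_23 = −[(1.00)(0.00) − (-0.10)(-0.25)] = 0.0250
  C_31 = (-0.10)(0.00) − (-0.45)(0.85) = 0.3825
  C_32 = −[(1.00)(0.00) − (-0.45)(-0.30)] = 0.1350
  C_33 = (1.00)(0.85) − (-0.10)(-0.30) = 0.8200
det(I−A) = Σ_j (I−A)_1j·C_1j = (1.00)(0.5100) + (-0.10)(0.1800) + (-0.45)(0.2125) = 0.396375
adj(I−A) = Cᵀ =
  [ 0.5100   0.0600   0.3825]
  [ 0.1800   0.4875   0.1350]
  [ 0.2125   0.0250   0.8200]
(I − A)⁻¹ = adj(I−A) / det(I−A) ≈
  [   1.2867     0.1514     0.9650]
  [   0.4541     1.2299     0.3406]
  [   0.5361     0.0631     2.0687]
x = (I − A)⁻¹ d = adj(I−A)·d / det(I−A), with det(I−A) = 0.396375:
  x_1 = (0.5100·625 + 0.0600·700 + 0.3825·325) / 0.396375 = 485.0625 / 0.396375 ≈ 1223.7
  x_2 = (0.1800·625 + 0.4875·700 + 0.1350·325) / 0.396375 = 497.625 / 0.396375 ≈ 1255.4
  x_3 = (0.2125·625 + 0.0250·700 + 0.8200·325) / 0.396375 = 416.8125 / 0.396375 ≈ 1051.6

x_1 = 1223.7, x_2 = 1255.4, x_3 = 1051.6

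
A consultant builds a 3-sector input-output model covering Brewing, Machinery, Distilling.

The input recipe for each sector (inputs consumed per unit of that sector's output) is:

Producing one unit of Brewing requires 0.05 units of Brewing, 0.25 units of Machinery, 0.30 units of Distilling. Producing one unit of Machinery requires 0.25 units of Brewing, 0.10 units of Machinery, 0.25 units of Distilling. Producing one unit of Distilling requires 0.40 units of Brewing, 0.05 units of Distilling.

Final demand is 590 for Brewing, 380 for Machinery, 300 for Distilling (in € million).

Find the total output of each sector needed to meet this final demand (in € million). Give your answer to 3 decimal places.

x_1 = 1194.918, x_2 = 754.144, x_3 = 891.591

I − A =
  [   0.95    -0.25    -0.40]
  [  -0.25     0.90     0.00]
  [  -0.30    -0.25     0.95]
Cofactors of I−A, C_ij = (−1)^(i+j)·(minor ij) (rows/columns in the sector order above):
  C_11 = (0.90)(0.95) − (0.00)(-0.25) = 0.8550
  C_12 = −[(-0.25)(0.95) − (0.00)(-0.30)] = 0.2375
  C_13 = (-0.25)(-0.25) − (0.90)(-0.30) = 0.3325
  C_21 = −[(-0.25)(0.95) − (-0.40)(-0.25)] = 0.3375
  C_22 = (0.95)(0.95) − (-0.40)(-0.30) = 0.7825
  C_23 = −[(0.95)(-0.25) − (-0.25)(-0.30)] = 0.3125
  C_31 = (-0.25)(0.00) − (-0.40)(0.90) = 0.3600
  C_32 = −[(0.95)(0.00) − (-0.40)(-0.25)] = 0.1000
  C_33 = (0.95)(0.90) − (-0.25)(-0.25) = 0.7925
det(I−A) = Σ_j (I−A)_1j·C_1j = (0.95)(0.8550) + (-0.25)(0.2375) + (-0.40)(0.3325) = 0.619875
adj(I−A) = Cᵀ =
  [ 0.8550   0.3375   0.3600]
  [ 0.2375   0.7825   0.1000]
  [ 0.3325   0.3125   0.7925]
(I − A)⁻¹ = adj(I−A) / det(I−A) ≈
  [   1.3793     0.5445     0.5808]
  [   0.3831     1.2624     0.1613]
  [   0.5364     0.5041     1.2785]
x = (I − A)⁻¹ d = adj(I−A)·d / det(I−A), with det(I−A) = 0.619875:
  x_1 = (0.8550·590 + 0.3375·380 + 0.3600·300) / 0.619875 = 740.70 / 0.619875 ≈ 1194.918
  x_2 = (0.2375·590 + 0.7825·380 + 0.1000·300) / 0.619875 = 467.475 / 0.619875 ≈ 754.144
  x_3 = (0.3325·590 + 0.3125·380 + 0.7925·300) / 0.619875 = 552.675 / 0.619875 ≈ 891.591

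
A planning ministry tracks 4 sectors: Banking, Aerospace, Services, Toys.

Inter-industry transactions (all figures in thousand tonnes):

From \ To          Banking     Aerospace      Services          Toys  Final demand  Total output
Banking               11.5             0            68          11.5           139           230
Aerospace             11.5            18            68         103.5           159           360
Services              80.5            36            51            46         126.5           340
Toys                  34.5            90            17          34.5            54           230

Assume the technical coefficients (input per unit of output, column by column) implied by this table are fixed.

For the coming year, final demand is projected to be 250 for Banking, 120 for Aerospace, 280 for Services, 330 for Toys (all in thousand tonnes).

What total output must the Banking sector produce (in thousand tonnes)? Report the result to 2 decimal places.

x_1 = 460.23

Technical coefficients a_ij = z_ij / X_j:
  a_11 = 11.5/230 = 0.05, a_21 = 11.5/230 = 0.05, a_31 = 80.5/230 = 0.35, a_41 = 34.5/230 = 0.15
  a_12 = 0/360 = 0.00, a_22 = 18/360 = 0.05, a_32 = 36/360 = 0.10, a_42 = 90/360 = 0.25
  a_13 = 68/340 = 0.20, a_23 = 68/340 = 0.20, a_33 = 51/340 = 0.15, a_43 = 17/340 = 0.05
  a_14 = 11.5/230 = 0.05, a_24 = 103.5/230 = 0.45, a_34 = 46/230 = 0.20, a_44 = 34.5/230 = 0.15
I − A =
  [   0.95     0.00    -0.20    -0.05]
  [  -0.05     0.95    -0.20    -0.45]
  [  -0.35    -0.10     0.85    -0.20]
  [  -0.15    -0.25    -0.05     0.85]
Compute the cofactors C_ij = (−1)^(i+j)·(3×3 minor ij) of I−A; the adjugate is their transpose:
adj(I−A) = Cᵀ =
  [ 0.552000   0.037875   0.143875   0.086375]
  [ 0.166375   0.604125   0.203500   0.377500]
  [ 0.285250   0.131875   0.652500   0.240125]
  [ 0.163125   0.192125   0.123625   0.680625]
det(I−A) = Σ_j (I−A)_1j·C_1j = (0.95)(0.552000) + (0.00)(0.166375) + (-0.20)(0.285250) + (-0.05)(0.163125) = 0.45919375
(I − A)⁻¹ = adj(I−A) / det(I−A) ≈
  [   1.2021     0.0825     0.3133     0.1881]
  [   0.3623     1.3156     0.4432     0.8221]
  [   0.6212     0.2872     1.4210     0.5229]
  [   0.3552     0.4184     0.2692     1.4822]
x = (I − A)⁻¹ d = adj(I−A)·d / det(I−A), with det(I−A) = 0.45919375:
  x_1 = (0.552000·250 + 0.037875·120 + 0.143875·280 + 0.086375·330) / 0.45919375 = 211.33375 / 0.45919375 ≈ 460.23
  x_2 = (0.166375·250 + 0.604125·120 + 0.203500·280 + 0.377500·330) / 0.45919375 = 295.64375 / 0.45919375 ≈ 643.83
  x_3 = (0.285250·250 + 0.131875·120 + 0.652500·280 + 0.240125·330) / 0.45919375 = 349.07875 / 0.45919375 ≈ 760.20
  x_4 = (0.163125·250 + 0.192125·120 + 0.123625·280 + 0.680625·330) / 0.45919375 = 323.0575 / 0.45919375 ≈ 703.53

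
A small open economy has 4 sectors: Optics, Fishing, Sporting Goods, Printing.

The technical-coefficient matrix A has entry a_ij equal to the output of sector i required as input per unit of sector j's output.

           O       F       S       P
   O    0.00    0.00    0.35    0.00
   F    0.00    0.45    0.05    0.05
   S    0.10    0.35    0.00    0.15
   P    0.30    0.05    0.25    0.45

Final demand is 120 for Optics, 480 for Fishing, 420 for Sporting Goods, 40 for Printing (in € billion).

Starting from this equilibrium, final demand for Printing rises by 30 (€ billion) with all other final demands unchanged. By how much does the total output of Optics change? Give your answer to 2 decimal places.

Δx_O = 4.30

I − A =
  [   1.00     0.00    -0.35     0.00]
  [   0.00     0.55    -0.05    -0.05]
  [  -0.10    -0.35     1.00    -0.15]
  [  -0.30    -0.05    -0.25     0.55]
Compute the cofactors C_ij = (−1)^(i+j)·(3×3 minor ij) of I−A; the adjugate is their transpose:
adj(I−A) = Cᵀ =
  [ 0.26500   0.07000   0.10500   0.03500]
  [ 0.02125   0.47750   0.04525   0.05575]
  [ 0.06000   0.20000   0.30000   0.10000]
  [ 0.17375   0.17250   0.19775   0.51325]
det(I−A) = Σ_j (I−A)_1j·C_1j = (1.00)(0.26500) + (0.00)(0.02125) + (-0.35)(0.06000) + (0.00)(0.17375) = 0.2440
(I − A)⁻¹ = adj(I−A) / det(I−A) ≈
  [   1.0861     0.2869     0.4303     0.1434]
  [   0.0871     1.9570     0.1855     0.2285]
  [   0.2459     0.8197     1.2295     0.4098]
  [   0.7121     0.7070     0.8105     2.1035]
Δx = (I − A)⁻¹ Δd with Δd having +30 in the Printing component and 0 elsewhere.
So Δx_O = L_OP · (+30), where L_OP = adj(I−A)_OP / det(I−A) = 0.03500 / 0.2440.
Δx_O = 0.03500 × (+30) / 0.2440 = 1.05 / 0.2440 ≈ 4.30.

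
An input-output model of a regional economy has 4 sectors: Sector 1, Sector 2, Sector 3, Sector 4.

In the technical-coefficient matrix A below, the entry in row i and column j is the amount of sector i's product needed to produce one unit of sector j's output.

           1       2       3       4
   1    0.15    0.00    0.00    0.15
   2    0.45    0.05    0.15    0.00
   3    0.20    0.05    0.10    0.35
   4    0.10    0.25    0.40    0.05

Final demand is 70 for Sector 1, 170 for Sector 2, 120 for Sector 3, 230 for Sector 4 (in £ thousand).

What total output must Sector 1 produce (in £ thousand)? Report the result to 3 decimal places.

x_1 = 171.944

I − A =
  [   0.85     0.00     0.00    -0.15]
  [  -0.45     0.95    -0.15     0.00]
  [  -0.20    -0.05     0.90    -0.35]
  [  -0.10    -0.25    -0.40     0.95]
Compute the cofactors C_ij = (−1)^(i+j)·(3×3 minor ij) of I−A; the adjugate is their transpose:
adj(I−A) = Cᵀ =
  [ 0.659000   0.036750   0.062625   0.127125]
  [ 0.355500   0.582250   0.145875   0.109875]
  [ 0.274500   0.121500   0.736000   0.314500]
  [ 0.278500   0.208250   0.354875   0.720375]
det(I−A) = Σ_j (I−A)_1j·C_1j = (0.85)(0.659000) + (0.00)(0.355500) + (0.00)(0.274500) + (-0.15)(0.278500) = 0.518375
(I − A)⁻¹ = adj(I−A) / det(I−A) ≈
  [   1.2713     0.0709     0.1208     0.2452]
  [   0.6858     1.1232     0.2814     0.2120]
  [   0.5295     0.2344     1.4198     0.6067]
  [   0.5373     0.4017     0.6846     1.3897]
x = (I − A)⁻¹ d = adj(I−A)·d / det(I−A), with det(I−A) = 0.518375:
  x_1 = (0.659000·70 + 0.036750·170 + 0.062625·120 + 0.127125·230) / 0.518375 = 89.13125 / 0.518375 ≈ 171.944
  x_2 = (0.355500·70 + 0.582250·170 + 0.145875·120 + 0.109875·230) / 0.518375 = 166.64375 / 0.518375 ≈ 321.473
  x_3 = (0.274500·70 + 0.121500·170 + 0.736000·120 + 0.314500·230) / 0.518375 = 200.525 / 0.518375 ≈ 386.834
  x_4 = (0.278500·70 + 0.208250·170 + 0.354875·120 + 0.720375·230) / 0.518375 = 263.16875 / 0.518375 ≈ 507.680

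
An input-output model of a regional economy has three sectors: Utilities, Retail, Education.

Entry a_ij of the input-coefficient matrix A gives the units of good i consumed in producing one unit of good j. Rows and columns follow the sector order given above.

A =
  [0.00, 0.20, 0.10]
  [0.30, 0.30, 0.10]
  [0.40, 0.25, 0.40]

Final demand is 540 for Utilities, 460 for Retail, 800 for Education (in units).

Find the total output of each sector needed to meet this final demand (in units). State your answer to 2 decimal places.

x_U = 1115.69, x_R = 1522.66, x_E = 2711.57

I − A =
  [   1.00    -0.20    -0.10]
  [  -0.30     0.70    -0.10]
  [  -0.40    -0.25     0.60]
Cofactors of I−A, C_ij = (−1)^(i+j)·(minor ij) (rows/columns in the sector order above):
  C_11 = (0.70)(0.60) − (-0.10)(-0.25) = 0.3950
  C_12 = −[(-0.30)(0.60) − (-0.10)(-0.40)] = 0.2200
  C_13 = (-0.30)(-0.25) − (0.70)(-0.40) = 0.3550
  C_21 = −[(-0.20)(0.60) − (-0.10)(-0.25)] = 0.1450
  C_22 = (1.00)(0.60) − (-0.10)(-0.40) = 0.5600
  C_23 = −[(1.00)(-0.25) − (-0.20)(-0.40)] = 0.3300
  C_31 = (-0.20)(-0.10) − (-0.10)(0.70) = 0.0900
  C_32 = −[(1.00)(-0.10) − (-0.10)(-0.30)] = 0.1300
  C_33 = (1.00)(0.70) − (-0.20)(-0.30) = 0.6400
det(I−A) = Σ_j (I−A)_1j·C_1j = (1.00)(0.3950) + (-0.20)(0.2200) + (-0.10)(0.3550) = 0.3155
adj(I−A) = Cᵀ =
  [ 0.3950   0.1450   0.0900]
  [ 0.2200   0.5600   0.1300]
  [ 0.3550   0.3300   0.6400]
(I − A)⁻¹ = adj(I−A) / det(I−A) ≈
  [   1.2520     0.4596     0.2853]
  [   0.6973     1.7750     0.4120]
  [   1.1252     1.0460     2.0285]
x = (I − A)⁻¹ d = adj(I−A)·d / det(I−A), with det(I−A) = 0.3155:
  x_U = (0.3950·540 + 0.1450·460 + 0.0900·800) / 0.3155 = 352.00 / 0.3155 ≈ 1115.69
  x_R = (0.2200·540 + 0.5600·460 + 0.1300·800) / 0.3155 = 480.40 / 0.3155 ≈ 1522.66
  x_E = (0.3550·540 + 0.3300·460 + 0.6400·800) / 0.3155 = 855.50 / 0.3155 ≈ 2711.57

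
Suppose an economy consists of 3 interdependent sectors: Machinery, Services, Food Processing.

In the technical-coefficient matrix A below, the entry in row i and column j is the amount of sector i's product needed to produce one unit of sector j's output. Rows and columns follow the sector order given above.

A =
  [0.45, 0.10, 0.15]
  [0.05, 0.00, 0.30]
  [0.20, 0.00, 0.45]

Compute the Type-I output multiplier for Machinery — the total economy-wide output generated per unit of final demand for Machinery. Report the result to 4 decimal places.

I − A =
  [   0.55    -0.10    -0.15]
  [  -0.05     1.00    -0.30]
  [  -0.20     0.00     0.55]
Cofactors of I−A, C_ij = (−1)^(i+j)·(minor ij) (rows/columns in the sector order above):
  C_11 = (1.00)(0.55) − (-0.30)(0.00) = 0.5500
  C_12 = −[(-0.05)(0.55) − (-0.30)(-0.20)] = 0.0875
  C_13 = (-0.05)(0.00) − (1.00)(-0.20) = 0.2000
  C_21 = −[(-0.10)(0.55) − (-0.15)(0.00)] = 0.0550
  C_22 = (0.55)(0.55) − (-0.15)(-0.20) = 0.2725
  C_23 = −[(0.55)(0.00) − (-0.10)(-0.20)] = 0.0200
  C_31 = (-0.10)(-0.30) − (-0.15)(1.00) = 0.1800
  C_32 = −[(0.55)(-0.30) − (-0.15)(-0.05)] = 0.1725
  C_33 = (0.55)(1.00) − (-0.10)(-0.05) = 0.5450
det(I−A) = Σ_j (I−A)_1j·C_1j = (0.55)(0.5500) + (-0.10)(0.0875) + (-0.15)(0.2000) = 0.26375
adj(I−A) = Cᵀ =
  [ 0.5500   0.0550   0.1800]
  [ 0.0875   0.2725   0.1725]
  [ 0.2000   0.0200   0.5450]
(I − A)⁻¹ = adj(I−A) / det(I−A) ≈
  [   2.08531     0.20853     0.68246]
  [   0.33175     1.03318     0.65403]
  [   0.75829     0.07583     2.06635]
The output multiplier for sector j is the column-j sum of the Leontief inverse (I − A)⁻¹ = adj(I−A) / det(I−A).
Column 1 of adj(I−A): (0.5500, 0.0875, 0.2000); det(I−A) = 0.26375.
m_1 = (0.5500 + 0.0875 + 0.2000) / 0.26375 = 0.8375 / 0.26375 ≈ 3.1754.

m_1 = 3.1754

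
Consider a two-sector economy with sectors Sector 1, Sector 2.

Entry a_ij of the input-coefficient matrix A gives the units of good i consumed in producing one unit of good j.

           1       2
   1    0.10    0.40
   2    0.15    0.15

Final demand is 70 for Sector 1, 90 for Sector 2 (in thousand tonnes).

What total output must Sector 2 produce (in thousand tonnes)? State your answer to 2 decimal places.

I − A =
  [   0.90    -0.40]
  [  -0.15     0.85]
det(I−A) = (0.90)(0.85) − (-0.40)(-0.15) = 0.7050
adj(I−A) = [[0.85, 0.40], [0.15, 0.90]]
(I − A)⁻¹ = adj(I−A) / det(I−A) ≈
  [   1.2057     0.5674]
  [   0.2128     1.2766]
x = (I − A)⁻¹ d = adj(I−A)·d / det(I−A), with det(I−A) = 0.7050:
  x_1 = (0.85·70 + 0.40·90) / 0.7050 = 95.50 / 0.7050 ≈ 135.46
  x_2 = (0.15·70 + 0.90·90) / 0.7050 = 91.50 / 0.7050 ≈ 129.79

x_2 = 129.79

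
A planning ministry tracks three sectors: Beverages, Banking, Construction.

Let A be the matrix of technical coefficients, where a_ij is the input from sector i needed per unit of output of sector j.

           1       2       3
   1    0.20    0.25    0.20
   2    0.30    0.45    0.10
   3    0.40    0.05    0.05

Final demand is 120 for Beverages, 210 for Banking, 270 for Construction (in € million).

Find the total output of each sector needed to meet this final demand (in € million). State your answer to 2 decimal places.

x_1 = 526.77, x_2 = 768.50, x_3 = 546.46

I − A =
  [   0.80    -0.25    -0.20]
  [  -0.30     0.55    -0.10]
  [  -0.40    -0.05     0.95]
Cofactors of I−A, C_ij = (−1)^(i+j)·(minor ij) (rows/columns in the sector order above):
  C_11 = (0.55)(0.95) − (-0.10)(-0.05) = 0.5175
  C_12 = −[(-0.30)(0.95) − (-0.10)(-0.40)] = 0.3250
  C_13 = (-0.30)(-0.05) − (0.55)(-0.40) = 0.2350
  C_21 = −[(-0.25)(0.95) − (-0.20)(-0.05)] = 0.2475
  C_22 = (0.80)(0.95) − (-0.20)(-0.40) = 0.6800
  C_23 = −[(0.80)(-0.05) − (-0.25)(-0.40)] = 0.1400
  C_31 = (-0.25)(-0.10) − (-0.20)(0.55) = 0.1350
  C_32 = −[(0.80)(-0.10) − (-0.20)(-0.30)] = 0.1400
  C_33 = (0.80)(0.55) − (-0.25)(-0.30) = 0.3650
det(I−A) = Σ_j (I−A)_1j·C_1j = (0.80)(0.5175) + (-0.25)(0.3250) + (-0.20)(0.2350) = 0.28575
adj(I−A) = Cᵀ =
  [ 0.5175   0.2475   0.1350]
  [ 0.3250   0.6800   0.1400]
  [ 0.2350   0.1400   0.3650]
(I − A)⁻¹ = adj(I−A) / det(I−A) ≈
  [   1.8110     0.8661     0.4724]
  [   1.1374     2.3797     0.4899]
  [   0.8224     0.4899     1.2773]
x = (I − A)⁻¹ d = adj(I−A)·d / det(I−A), with det(I−A) = 0.28575:
  x_1 = (0.5175·120 + 0.2475·210 + 0.1350·270) / 0.28575 = 150.525 / 0.28575 ≈ 526.77
  x_2 = (0.3250·120 + 0.6800·210 + 0.1400·270) / 0.28575 = 219.60 / 0.28575 ≈ 768.50
  x_3 = (0.2350·120 + 0.1400·210 + 0.3650·270) / 0.28575 = 156.15 / 0.28575 ≈ 546.46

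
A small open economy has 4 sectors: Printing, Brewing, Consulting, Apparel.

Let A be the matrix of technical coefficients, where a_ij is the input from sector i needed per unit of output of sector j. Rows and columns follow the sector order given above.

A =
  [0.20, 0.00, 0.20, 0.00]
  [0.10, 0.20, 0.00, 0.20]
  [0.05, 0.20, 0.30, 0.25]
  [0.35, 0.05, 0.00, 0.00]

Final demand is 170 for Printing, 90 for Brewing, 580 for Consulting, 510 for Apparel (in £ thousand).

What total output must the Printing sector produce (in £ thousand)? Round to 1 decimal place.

x_P = 517.5

I − A =
  [   0.80     0.00    -0.20     0.00]
  [  -0.10     0.80     0.00    -0.20]
  [  -0.05    -0.20     0.70    -0.25]
  [  -0.35    -0.05     0.00     1.00]
Compute the cofactors C_ij = (−1)^(i+j)·(3×3 minor ij) of I−A; the adjugate is their transpose:
adj(I−A) = Cᵀ =
  [ 0.55300   0.04250   0.15800   0.04800]
  [ 0.11900   0.53250   0.03400   0.11500]
  [ 0.14475   0.17000   0.63200   0.19200]
  [ 0.19950   0.04150   0.05700   0.43600]
det(I−A) = Σ_j (I−A)_1j·C_1j = (0.80)(0.55300) + (0.00)(0.11900) + (-0.20)(0.14475) + (0.00)(0.19950) = 0.41345
(I − A)⁻¹ = adj(I−A) / det(I−A) ≈
  [   1.3375     0.1028     0.3822     0.1161]
  [   0.2878     1.2879     0.0822     0.2781]
  [   0.3501     0.4112     1.5286     0.4644]
  [   0.4825     0.1004     0.1379     1.0545]
x = (I − A)⁻¹ d = adj(I−A)·d / det(I−A), with det(I−A) = 0.41345:
  x_P = (0.55300·170 + 0.04250·90 + 0.15800·580 + 0.04800·510) / 0.41345 = 213.955 / 0.41345 ≈ 517.5
  x_B = (0.11900·170 + 0.53250·90 + 0.03400·580 + 0.11500·510) / 0.41345 = 146.525 / 0.41345 ≈ 354.4
  x_C = (0.14475·170 + 0.17000·90 + 0.63200·580 + 0.19200·510) / 0.41345 = 504.3875 / 0.41345 ≈ 1219.9
  x_A = (0.19950·170 + 0.04150·90 + 0.05700·580 + 0.43600·510) / 0.41345 = 293.07 / 0.41345 ≈ 708.8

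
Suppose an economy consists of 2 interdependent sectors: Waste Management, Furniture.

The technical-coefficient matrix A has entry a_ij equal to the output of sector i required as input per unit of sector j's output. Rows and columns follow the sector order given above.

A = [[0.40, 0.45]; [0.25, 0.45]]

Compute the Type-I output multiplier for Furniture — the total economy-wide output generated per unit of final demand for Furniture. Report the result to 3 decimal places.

I − A =
  [   0.60    -0.45]
  [  -0.25     0.55]
det(I−A) = (0.60)(0.55) − (-0.45)(-0.25) = 0.2175
adj(I−A) = [[0.55, 0.45], [0.25, 0.60]]
(I − A)⁻¹ = adj(I−A) / det(I−A) ≈
  [   2.5287     2.0690]
  [   1.1494     2.7586]
The output multiplier for sector j is the column-j sum of the Leontief inverse (I − A)⁻¹ = adj(I−A) / det(I−A).
Column F of adj(I−A): (0.45, 0.60); det(I−A) = 0.2175.
m_F = (0.45 + 0.60) / 0.2175 = 1.05 / 0.2175 ≈ 4.828.

m_F = 4.828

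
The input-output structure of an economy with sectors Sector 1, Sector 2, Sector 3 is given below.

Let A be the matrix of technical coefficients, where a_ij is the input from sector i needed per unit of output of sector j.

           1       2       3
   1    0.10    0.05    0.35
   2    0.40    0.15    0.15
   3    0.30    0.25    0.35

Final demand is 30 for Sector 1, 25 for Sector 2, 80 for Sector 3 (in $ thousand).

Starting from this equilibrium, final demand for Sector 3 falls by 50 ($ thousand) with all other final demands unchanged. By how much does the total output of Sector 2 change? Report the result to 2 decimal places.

I − A =
  [   0.90    -0.05    -0.35]
  [  -0.40     0.85    -0.15]
  [  -0.30    -0.25     0.65]
Cofactors of I−A, C_ij = (−1)^(i+j)·(minor ij) (rows/columns in the sector order above):
  C_11 = (0.85)(0.65) − (-0.15)(-0.25) = 0.5150
  C_12 = −[(-0.40)(0.65) − (-0.15)(-0.30)] = 0.3050
  C_13 = (-0.40)(-0.25) − (0.85)(-0.30) = 0.3550
  C_21 = −[(-0.05)(0.65) − (-0.35)(-0.25)] = 0.1200
  C_22 = (0.90)(0.65) − (-0.35)(-0.30) = 0.4800
  C_23 = −[(0.90)(-0.25) − (-0.05)(-0.30)] = 0.2400
  C_31 = (-0.05)(-0.15) − (-0.35)(0.85) = 0.3050
  C_32 = −[(0.90)(-0.15) − (-0.35)(-0.40)] = 0.2750
  C_33 = (0.90)(0.85) − (-0.05)(-0.40) = 0.7450
det(I−A) = Σ_j (I−A)_1j·C_1j = (0.90)(0.5150) + (-0.05)(0.3050) + (-0.35)(0.3550) = 0.3240
adj(I−A) = Cᵀ =
  [ 0.5150   0.1200   0.3050]
  [ 0.3050   0.4800   0.2750]
  [ 0.3550   0.2400   0.7450]
(I − A)⁻¹ = adj(I−A) / det(I−A) ≈
  [   1.5895     0.3704     0.9414]
  [   0.9414     1.4815     0.8488]
  [   1.0957     0.7407     2.2994]
Δx = (I − A)⁻¹ Δd with Δd having -50 in the Sector 3 component and 0 elsewhere.
So Δx_2 = L_23 · (-50), where L_23 = adj(I−A)_23 / det(I−A) = 0.2750 / 0.3240.
Δx_2 = 0.2750 × (-50) / 0.3240 = -13.75 / 0.3240 ≈ -42.44.

Δx_2 = -42.44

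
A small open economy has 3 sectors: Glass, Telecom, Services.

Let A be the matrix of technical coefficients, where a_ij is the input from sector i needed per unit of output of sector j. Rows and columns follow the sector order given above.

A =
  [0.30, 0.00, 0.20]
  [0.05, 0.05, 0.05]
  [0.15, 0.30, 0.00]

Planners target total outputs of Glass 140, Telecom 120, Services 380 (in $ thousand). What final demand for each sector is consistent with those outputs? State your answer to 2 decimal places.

I − A =
  [   0.70     0.00    -0.20]
  [  -0.05     0.95    -0.05]
  [  -0.15    -0.30     1.00]
d = (I − A) x:
  d_G = (+0.70)·140 + (+0.00)·120 + (-0.20)·380 = 22.00
  d_T = (-0.05)·140 + (+0.95)·120 + (-0.05)·380 = 88.00
  d_S = (-0.15)·140 + (-0.30)·120 + (+1.00)·380 = 323.00

d_G = 22.00, d_T = 88.00, d_S = 323.00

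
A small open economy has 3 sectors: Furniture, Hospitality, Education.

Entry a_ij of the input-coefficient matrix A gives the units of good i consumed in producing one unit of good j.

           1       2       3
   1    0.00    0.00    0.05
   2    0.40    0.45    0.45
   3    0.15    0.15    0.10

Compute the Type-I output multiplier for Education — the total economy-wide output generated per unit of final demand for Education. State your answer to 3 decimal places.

m_3 = 2.492

I − A =
  [   1.00     0.00    -0.05]
  [  -0.40     0.55    -0.45]
  [  -0.15    -0.15     0.90]
Cofactors of I−A, C_ij = (−1)^(i+j)·(minor ij) (rows/columns in the sector order above):
  C_11 = (0.55)(0.90) − (-0.45)(-0.15) = 0.4275
  C_12 = −[(-0.40)(0.90) − (-0.45)(-0.15)] = 0.4275
  C_13 = (-0.40)(-0.15) − (0.55)(-0.15) = 0.1425
  C_21 = −[(0.00)(0.90) − (-0.05)(-0.15)] = 0.0075
  C_22 = (1.00)(0.90) − (-0.05)(-0.15) = 0.8925
  C_23 = −[(1.00)(-0.15) − (0.00)(-0.15)] = 0.1500
  C_31 = (0.00)(-0.45) − (-0.05)(0.55) = 0.0275
  C_32 = −[(1.00)(-0.45) − (-0.05)(-0.40)] = 0.4700
  C_33 = (1.00)(0.55) − (0.00)(-0.40) = 0.5500
det(I−A) = Σ_j (I−A)_1j·C_1j = (1.00)(0.4275) + (0.00)(0.4275) + (-0.05)(0.1425) = 0.420375
adj(I−A) = Cᵀ =
  [ 0.4275   0.0075   0.0275]
  [ 0.4275   0.8925   0.4700]
  [ 0.1425   0.1500   0.5500]
(I − A)⁻¹ = adj(I−A) / det(I−A) ≈
  [   1.0169     0.0178     0.0654]
  [   1.0169     2.1231     1.1180]
  [   0.3390     0.3568     1.3084]
The output multiplier for sector j is the column-j sum of the Leontief inverse (I − A)⁻¹ = adj(I−A) / det(I−A).
Column 3 of adj(I−A): (0.0275, 0.4700, 0.5500); det(I−A) = 0.420375.
m_3 = (0.0275 + 0.4700 + 0.5500) / 0.420375 = 1.0475 / 0.420375 ≈ 2.492.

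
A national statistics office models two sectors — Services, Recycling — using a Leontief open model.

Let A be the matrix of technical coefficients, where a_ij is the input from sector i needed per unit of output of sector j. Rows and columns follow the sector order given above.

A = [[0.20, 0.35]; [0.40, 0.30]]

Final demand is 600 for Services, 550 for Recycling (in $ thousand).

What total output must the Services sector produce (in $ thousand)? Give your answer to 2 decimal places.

x_S = 1458.33

I − A =
  [   0.80    -0.35]
  [  -0.40     0.70]
det(I−A) = (0.80)(0.70) − (-0.35)(-0.40) = 0.4200
adj(I−A) = [[0.70, 0.35], [0.40, 0.80]]
(I − A)⁻¹ = adj(I−A) / det(I−A) ≈
  [   1.6667     0.8333]
  [   0.9524     1.9048]
x = (I − A)⁻¹ d = adj(I−A)·d / det(I−A), with det(I−A) = 0.4200:
  x_S = (0.70·600 + 0.35·550) / 0.4200 = 612.50 / 0.4200 ≈ 1458.33
  x_R = (0.40·600 + 0.80·550) / 0.4200 = 680.00 / 0.4200 ≈ 1619.05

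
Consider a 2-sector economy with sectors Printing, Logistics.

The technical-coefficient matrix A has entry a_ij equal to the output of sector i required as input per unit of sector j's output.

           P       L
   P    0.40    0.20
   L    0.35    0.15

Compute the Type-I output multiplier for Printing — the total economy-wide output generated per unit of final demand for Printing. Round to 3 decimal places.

I − A =
  [   0.60    -0.20]
  [  -0.35     0.85]
det(I−A) = (0.60)(0.85) − (-0.20)(-0.35) = 0.4400
adj(I−A) = [[0.85, 0.20], [0.35, 0.60]]
(I − A)⁻¹ = adj(I−A) / det(I−A) ≈
  [   1.9318     0.4545]
  [   0.7955     1.3636]
The output multiplier for sector j is the column-j sum of the Leontief inverse (I − A)⁻¹ = adj(I−A) / det(I−A).
Column P of adj(I−A): (0.85, 0.35); det(I−A) = 0.4400.
m_P = (0.85 + 0.35) / 0.4400 = 1.20 / 0.4400 ≈ 2.727.

m_P = 2.727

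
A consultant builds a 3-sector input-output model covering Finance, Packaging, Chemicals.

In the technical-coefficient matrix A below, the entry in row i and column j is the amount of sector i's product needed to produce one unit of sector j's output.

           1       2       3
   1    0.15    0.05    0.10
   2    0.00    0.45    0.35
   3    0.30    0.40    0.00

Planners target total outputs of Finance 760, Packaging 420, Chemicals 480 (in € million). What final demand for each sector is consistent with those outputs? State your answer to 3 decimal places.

d_1 = 577.000, d_2 = 63.000, d_3 = 84.000

I − A =
  [   0.85    -0.05    -0.10]
  [   0.00     0.55    -0.35]
  [  -0.30    -0.40     1.00]
d = (I − A) x:
  d_1 = (+0.85)·760 + (-0.05)·420 + (-0.10)·480 = 577.000
  d_2 = (+0.00)·760 + (+0.55)·420 + (-0.35)·480 = 63.000
  d_3 = (-0.30)·760 + (-0.40)·420 + (+1.00)·480 = 84.000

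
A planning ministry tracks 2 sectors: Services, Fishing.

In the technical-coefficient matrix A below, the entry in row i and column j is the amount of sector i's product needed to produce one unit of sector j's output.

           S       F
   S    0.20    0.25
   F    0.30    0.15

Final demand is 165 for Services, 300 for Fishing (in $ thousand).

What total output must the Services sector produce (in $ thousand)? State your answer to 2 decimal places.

I − A =
  [   0.80    -0.25]
  [  -0.30     0.85]
det(I−A) = (0.80)(0.85) − (-0.25)(-0.30) = 0.6050
adj(I−A) = [[0.85, 0.25], [0.30, 0.80]]
(I − A)⁻¹ = adj(I−A) / det(I−A) ≈
  [   1.4050     0.4132]
  [   0.4959     1.3223]
x = (I − A)⁻¹ d = adj(I−A)·d / det(I−A), with det(I−A) = 0.6050:
  x_S = (0.85·165 + 0.25·300) / 0.6050 = 215.25 / 0.6050 ≈ 355.79
  x_F = (0.30·165 + 0.80·300) / 0.6050 = 289.50 / 0.6050 ≈ 478.51

x_S = 355.79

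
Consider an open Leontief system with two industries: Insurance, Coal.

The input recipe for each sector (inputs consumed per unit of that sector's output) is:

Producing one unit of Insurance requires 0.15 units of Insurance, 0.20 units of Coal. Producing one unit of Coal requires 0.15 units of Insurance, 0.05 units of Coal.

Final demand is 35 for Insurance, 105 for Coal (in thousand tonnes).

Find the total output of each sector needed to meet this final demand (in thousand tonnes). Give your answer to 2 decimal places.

I − A =
  [   0.85    -0.15]
  [  -0.20     0.95]
det(I−A) = (0.85)(0.95) − (-0.15)(-0.20) = 0.7775
adj(I−A) = [[0.95, 0.15], [0.20, 0.85]]
(I − A)⁻¹ = adj(I−A) / det(I−A) ≈
  [   1.2219     0.1929]
  [   0.2572     1.0932]
x = (I − A)⁻¹ d = adj(I−A)·d / det(I−A), with det(I−A) = 0.7775:
  x_1 = (0.95·35 + 0.15·105) / 0.7775 = 49.00 / 0.7775 ≈ 63.02
  x_2 = (0.20·35 + 0.85·105) / 0.7775 = 96.25 / 0.7775 ≈ 123.79

x_1 = 63.02, x_2 = 123.79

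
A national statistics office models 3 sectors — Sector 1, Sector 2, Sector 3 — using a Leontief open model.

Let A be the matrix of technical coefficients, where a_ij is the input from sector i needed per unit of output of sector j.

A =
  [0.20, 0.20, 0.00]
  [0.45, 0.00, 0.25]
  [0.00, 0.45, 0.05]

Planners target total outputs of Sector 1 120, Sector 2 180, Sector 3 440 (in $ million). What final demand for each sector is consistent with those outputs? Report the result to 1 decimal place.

I − A =
  [   0.80    -0.20     0.00]
  [  -0.45     1.00    -0.25]
  [   0.00    -0.45     0.95]
d = (I − A) x:
  d_1 = (+0.80)·120 + (-0.20)·180 + (+0.00)·440 = 60.0
  d_2 = (-0.45)·120 + (+1.00)·180 + (-0.25)·440 = 16.0
  d_3 = (+0.00)·120 + (-0.45)·180 + (+0.95)·440 = 337.0

d_1 = 60.0, d_2 = 16.0, d_3 = 337.0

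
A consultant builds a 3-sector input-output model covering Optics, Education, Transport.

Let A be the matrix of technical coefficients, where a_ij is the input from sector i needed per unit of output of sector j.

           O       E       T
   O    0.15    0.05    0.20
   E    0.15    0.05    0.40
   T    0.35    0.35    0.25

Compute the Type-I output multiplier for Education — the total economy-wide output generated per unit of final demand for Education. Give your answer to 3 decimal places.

I − A =
  [   0.85    -0.05    -0.20]
  [  -0.15     0.95    -0.40]
  [  -0.35    -0.35     0.75]
Cofactors of I−A, C_ij = (−1)^(i+j)·(minor ij) (rows/columns in the sector order above):
  C_11 = (0.95)(0.75) − (-0.40)(-0.35) = 0.5725
  C_12 = −[(-0.15)(0.75) − (-0.40)(-0.35)] = 0.2525
  C_13 = (-0.15)(-0.35) − (0.95)(-0.35) = 0.3850
  C_21 = −[(-0.05)(0.75) − (-0.20)(-0.35)] = 0.1075
  C_22 = (0.85)(0.75) − (-0.20)(-0.35) = 0.5675
  C_23 = −[(0.85)(-0.35) − (-0.05)(-0.35)] = 0.3150
  C_31 = (-0.05)(-0.40) − (-0.20)(0.95) = 0.2100
  C_32 = −[(0.85)(-0.40) − (-0.20)(-0.15)] = 0.3700
  C_33 = (0.85)(0.95) − (-0.05)(-0.15) = 0.8000
det(I−A) = Σ_j (I−A)_1j·C_1j = (0.85)(0.5725) + (-0.05)(0.2525) + (-0.20)(0.3850) = 0.3970
adj(I−A) = Cᵀ =
  [ 0.5725   0.1075   0.2100]
  [ 0.2525   0.5675   0.3700]
  [ 0.3850   0.3150   0.8000]
(I − A)⁻¹ = adj(I−A) / det(I−A) ≈
  [   1.4421     0.2708     0.5290]
  [   0.6360     1.4295     0.9320]
  [   0.9698     0.7935     2.0151]
The output multiplier for sector j is the column-j sum of the Leontief inverse (I − A)⁻¹ = adj(I−A) / det(I−A).
Column E of adj(I−A): (0.1075, 0.5675, 0.3150); det(I−A) = 0.3970.
m_E = (0.1075 + 0.5675 + 0.3150) / 0.3970 = 0.99 / 0.3970 ≈ 2.494.

m_E = 2.494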